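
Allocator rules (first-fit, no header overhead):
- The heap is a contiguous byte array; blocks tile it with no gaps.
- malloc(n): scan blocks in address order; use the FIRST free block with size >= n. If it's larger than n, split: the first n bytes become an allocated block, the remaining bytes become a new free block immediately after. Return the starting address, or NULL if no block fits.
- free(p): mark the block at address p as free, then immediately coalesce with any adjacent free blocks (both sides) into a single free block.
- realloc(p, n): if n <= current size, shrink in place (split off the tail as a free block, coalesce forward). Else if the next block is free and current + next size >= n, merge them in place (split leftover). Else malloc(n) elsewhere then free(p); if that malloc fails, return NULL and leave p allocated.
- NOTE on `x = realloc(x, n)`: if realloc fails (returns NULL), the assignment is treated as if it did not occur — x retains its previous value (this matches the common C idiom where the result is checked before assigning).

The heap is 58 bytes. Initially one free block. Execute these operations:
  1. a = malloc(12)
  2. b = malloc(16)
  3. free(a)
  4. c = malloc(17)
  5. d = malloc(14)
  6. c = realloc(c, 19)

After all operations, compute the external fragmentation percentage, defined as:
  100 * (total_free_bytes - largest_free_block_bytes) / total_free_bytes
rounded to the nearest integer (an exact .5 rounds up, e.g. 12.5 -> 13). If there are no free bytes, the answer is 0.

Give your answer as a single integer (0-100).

Op 1: a = malloc(12) -> a = 0; heap: [0-11 ALLOC][12-57 FREE]
Op 2: b = malloc(16) -> b = 12; heap: [0-11 ALLOC][12-27 ALLOC][28-57 FREE]
Op 3: free(a) -> (freed a); heap: [0-11 FREE][12-27 ALLOC][28-57 FREE]
Op 4: c = malloc(17) -> c = 28; heap: [0-11 FREE][12-27 ALLOC][28-44 ALLOC][45-57 FREE]
Op 5: d = malloc(14) -> d = NULL; heap: [0-11 FREE][12-27 ALLOC][28-44 ALLOC][45-57 FREE]
Op 6: c = realloc(c, 19) -> c = 28; heap: [0-11 FREE][12-27 ALLOC][28-46 ALLOC][47-57 FREE]
Free blocks: [12 11] total_free=23 largest=12 -> 100*(23-12)/23 = 1100/23 ≈ 47.826 -> rounds to 48

Answer: 48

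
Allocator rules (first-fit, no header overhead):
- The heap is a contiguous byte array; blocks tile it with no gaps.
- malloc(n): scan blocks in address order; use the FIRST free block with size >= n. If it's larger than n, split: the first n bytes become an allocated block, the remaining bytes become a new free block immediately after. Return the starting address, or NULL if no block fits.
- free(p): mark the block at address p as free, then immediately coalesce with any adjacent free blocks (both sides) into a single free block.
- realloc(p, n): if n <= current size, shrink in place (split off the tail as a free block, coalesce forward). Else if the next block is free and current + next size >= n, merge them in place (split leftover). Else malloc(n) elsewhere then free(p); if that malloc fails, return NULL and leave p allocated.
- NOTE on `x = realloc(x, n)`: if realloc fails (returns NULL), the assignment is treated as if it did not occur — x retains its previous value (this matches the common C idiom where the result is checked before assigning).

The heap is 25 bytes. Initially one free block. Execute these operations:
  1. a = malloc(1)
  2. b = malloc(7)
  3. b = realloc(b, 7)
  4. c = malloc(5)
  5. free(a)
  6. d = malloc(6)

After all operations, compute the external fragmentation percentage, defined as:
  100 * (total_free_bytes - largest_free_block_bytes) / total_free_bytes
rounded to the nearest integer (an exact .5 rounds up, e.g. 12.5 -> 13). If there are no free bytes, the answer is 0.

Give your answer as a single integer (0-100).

Op 1: a = malloc(1) -> a = 0; heap: [0-0 ALLOC][1-24 FREE]
Op 2: b = malloc(7) -> b = 1; heap: [0-0 ALLOC][1-7 ALLOC][8-24 FREE]
Op 3: b = realloc(b, 7) -> b = 1; heap: [0-0 ALLOC][1-7 ALLOC][8-24 FREE]
Op 4: c = malloc(5) -> c = 8; heap: [0-0 ALLOC][1-7 ALLOC][8-12 ALLOC][13-24 FREE]
Op 5: free(a) -> (freed a); heap: [0-0 FREE][1-7 ALLOC][8-12 ALLOC][13-24 FREE]
Op 6: d = malloc(6) -> d = 13; heap: [0-0 FREE][1-7 ALLOC][8-12 ALLOC][13-18 ALLOC][19-24 FREE]
Free blocks: [1 6] total_free=7 largest=6 -> 100*(7-6)/7 = 100/7 ≈ 14.286 -> rounds to 14

Answer: 14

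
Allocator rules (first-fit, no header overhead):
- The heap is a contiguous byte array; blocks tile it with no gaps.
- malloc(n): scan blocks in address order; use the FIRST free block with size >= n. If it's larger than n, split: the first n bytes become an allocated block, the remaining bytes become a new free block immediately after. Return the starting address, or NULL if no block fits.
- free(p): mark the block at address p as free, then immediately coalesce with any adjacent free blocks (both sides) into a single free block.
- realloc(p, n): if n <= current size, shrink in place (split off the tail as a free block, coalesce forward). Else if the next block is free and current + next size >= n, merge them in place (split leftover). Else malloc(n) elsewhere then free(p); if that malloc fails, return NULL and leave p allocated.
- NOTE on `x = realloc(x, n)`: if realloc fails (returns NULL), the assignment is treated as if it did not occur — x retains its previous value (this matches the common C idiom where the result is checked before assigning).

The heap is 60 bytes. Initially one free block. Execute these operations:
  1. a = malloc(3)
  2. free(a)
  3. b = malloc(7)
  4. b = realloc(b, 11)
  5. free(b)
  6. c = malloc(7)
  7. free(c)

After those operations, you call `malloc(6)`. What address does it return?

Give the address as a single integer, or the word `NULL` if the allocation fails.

Answer: 0

Derivation:
Op 1: a = malloc(3) -> a = 0; heap: [0-2 ALLOC][3-59 FREE]
Op 2: free(a) -> (freed a); heap: [0-59 FREE]
Op 3: b = malloc(7) -> b = 0; heap: [0-6 ALLOC][7-59 FREE]
Op 4: b = realloc(b, 11) -> b = 0; heap: [0-10 ALLOC][11-59 FREE]
Op 5: free(b) -> (freed b); heap: [0-59 FREE]
Op 6: c = malloc(7) -> c = 0; heap: [0-6 ALLOC][7-59 FREE]
Op 7: free(c) -> (freed c); heap: [0-59 FREE]
malloc(6): first-fit scan over [0-59 FREE] -> 0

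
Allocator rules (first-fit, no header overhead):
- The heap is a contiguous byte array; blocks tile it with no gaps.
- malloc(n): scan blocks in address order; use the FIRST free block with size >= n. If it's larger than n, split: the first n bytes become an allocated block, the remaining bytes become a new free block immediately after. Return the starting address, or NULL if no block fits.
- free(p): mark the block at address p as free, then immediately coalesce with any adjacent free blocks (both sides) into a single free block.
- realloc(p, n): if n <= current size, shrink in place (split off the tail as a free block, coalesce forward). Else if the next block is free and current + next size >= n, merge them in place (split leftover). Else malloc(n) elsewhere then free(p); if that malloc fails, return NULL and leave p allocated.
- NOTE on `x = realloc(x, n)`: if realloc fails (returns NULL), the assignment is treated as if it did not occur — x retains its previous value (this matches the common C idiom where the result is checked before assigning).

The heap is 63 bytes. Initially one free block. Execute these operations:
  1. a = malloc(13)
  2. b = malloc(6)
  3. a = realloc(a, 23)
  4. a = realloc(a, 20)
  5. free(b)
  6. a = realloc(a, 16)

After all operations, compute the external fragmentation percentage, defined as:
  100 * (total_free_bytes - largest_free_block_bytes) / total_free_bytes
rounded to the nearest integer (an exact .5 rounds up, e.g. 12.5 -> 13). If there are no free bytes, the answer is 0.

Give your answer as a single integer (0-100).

Answer: 40

Derivation:
Op 1: a = malloc(13) -> a = 0; heap: [0-12 ALLOC][13-62 FREE]
Op 2: b = malloc(6) -> b = 13; heap: [0-12 ALLOC][13-18 ALLOC][19-62 FREE]
Op 3: a = realloc(a, 23) -> a = 19; heap: [0-12 FREE][13-18 ALLOC][19-41 ALLOC][42-62 FREE]
Op 4: a = realloc(a, 20) -> a = 19; heap: [0-12 FREE][13-18 ALLOC][19-38 ALLOC][39-62 FREE]
Op 5: free(b) -> (freed b); heap: [0-18 FREE][19-38 ALLOC][39-62 FREE]
Op 6: a = realloc(a, 16) -> a = 19; heap: [0-18 FREE][19-34 ALLOC][35-62 FREE]
Free blocks: [19 28] total_free=47 largest=28 -> 100*(47-28)/47 = 1900/47 ≈ 40.426 -> rounds to 40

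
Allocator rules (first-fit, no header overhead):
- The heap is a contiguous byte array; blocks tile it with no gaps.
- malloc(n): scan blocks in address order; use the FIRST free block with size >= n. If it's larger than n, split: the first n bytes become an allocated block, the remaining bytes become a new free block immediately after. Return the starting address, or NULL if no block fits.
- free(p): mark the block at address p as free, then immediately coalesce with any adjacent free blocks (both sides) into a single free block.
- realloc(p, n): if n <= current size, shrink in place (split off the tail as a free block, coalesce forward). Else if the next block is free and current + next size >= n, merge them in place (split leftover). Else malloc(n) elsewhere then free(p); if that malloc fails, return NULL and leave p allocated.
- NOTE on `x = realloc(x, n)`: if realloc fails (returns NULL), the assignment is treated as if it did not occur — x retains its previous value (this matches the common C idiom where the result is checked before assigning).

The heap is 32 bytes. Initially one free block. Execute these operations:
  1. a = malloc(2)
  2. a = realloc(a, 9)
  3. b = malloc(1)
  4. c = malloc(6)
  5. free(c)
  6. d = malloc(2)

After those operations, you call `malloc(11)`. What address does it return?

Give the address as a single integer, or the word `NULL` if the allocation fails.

Answer: 12

Derivation:
Op 1: a = malloc(2) -> a = 0; heap: [0-1 ALLOC][2-31 FREE]
Op 2: a = realloc(a, 9) -> a = 0; heap: [0-8 ALLOC][9-31 FREE]
Op 3: b = malloc(1) -> b = 9; heap: [0-8 ALLOC][9-9 ALLOC][10-31 FREE]
Op 4: c = malloc(6) -> c = 10; heap: [0-8 ALLOC][9-9 ALLOC][10-15 ALLOC][16-31 FREE]
Op 5: free(c) -> (freed c); heap: [0-8 ALLOC][9-9 ALLOC][10-31 FREE]
Op 6: d = malloc(2) -> d = 10; heap: [0-8 ALLOC][9-9 ALLOC][10-11 ALLOC][12-31 FREE]
malloc(11): first-fit scan over [0-8 ALLOC][9-9 ALLOC][10-11 ALLOC][12-31 FREE] -> 12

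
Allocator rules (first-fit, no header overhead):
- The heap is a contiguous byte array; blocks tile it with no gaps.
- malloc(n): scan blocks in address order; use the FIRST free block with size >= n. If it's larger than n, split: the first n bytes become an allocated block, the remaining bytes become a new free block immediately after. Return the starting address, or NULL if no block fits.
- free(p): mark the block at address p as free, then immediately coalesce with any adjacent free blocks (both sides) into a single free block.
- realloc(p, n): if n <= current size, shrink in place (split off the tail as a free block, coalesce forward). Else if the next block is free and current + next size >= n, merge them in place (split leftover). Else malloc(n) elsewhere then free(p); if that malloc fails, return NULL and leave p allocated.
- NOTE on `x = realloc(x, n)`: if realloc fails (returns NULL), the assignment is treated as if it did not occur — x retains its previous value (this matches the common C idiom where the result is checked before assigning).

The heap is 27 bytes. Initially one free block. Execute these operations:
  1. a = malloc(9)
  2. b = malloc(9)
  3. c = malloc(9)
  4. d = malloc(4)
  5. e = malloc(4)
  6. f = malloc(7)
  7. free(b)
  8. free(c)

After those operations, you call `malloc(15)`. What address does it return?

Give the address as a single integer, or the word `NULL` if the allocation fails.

Op 1: a = malloc(9) -> a = 0; heap: [0-8 ALLOC][9-26 FREE]
Op 2: b = malloc(9) -> b = 9; heap: [0-8 ALLOC][9-17 ALLOC][18-26 FREE]
Op 3: c = malloc(9) -> c = 18; heap: [0-8 ALLOC][9-17 ALLOC][18-26 ALLOC]
Op 4: d = malloc(4) -> d = NULL; heap: [0-8 ALLOC][9-17 ALLOC][18-26 ALLOC]
Op 5: e = malloc(4) -> e = NULL; heap: [0-8 ALLOC][9-17 ALLOC][18-26 ALLOC]
Op 6: f = malloc(7) -> f = NULL; heap: [0-8 ALLOC][9-17 ALLOC][18-26 ALLOC]
Op 7: free(b) -> (freed b); heap: [0-8 ALLOC][9-17 FREE][18-26 ALLOC]
Op 8: free(c) -> (freed c); heap: [0-8 ALLOC][9-26 FREE]
malloc(15): first-fit scan over [0-8 ALLOC][9-26 FREE] -> 9

Answer: 9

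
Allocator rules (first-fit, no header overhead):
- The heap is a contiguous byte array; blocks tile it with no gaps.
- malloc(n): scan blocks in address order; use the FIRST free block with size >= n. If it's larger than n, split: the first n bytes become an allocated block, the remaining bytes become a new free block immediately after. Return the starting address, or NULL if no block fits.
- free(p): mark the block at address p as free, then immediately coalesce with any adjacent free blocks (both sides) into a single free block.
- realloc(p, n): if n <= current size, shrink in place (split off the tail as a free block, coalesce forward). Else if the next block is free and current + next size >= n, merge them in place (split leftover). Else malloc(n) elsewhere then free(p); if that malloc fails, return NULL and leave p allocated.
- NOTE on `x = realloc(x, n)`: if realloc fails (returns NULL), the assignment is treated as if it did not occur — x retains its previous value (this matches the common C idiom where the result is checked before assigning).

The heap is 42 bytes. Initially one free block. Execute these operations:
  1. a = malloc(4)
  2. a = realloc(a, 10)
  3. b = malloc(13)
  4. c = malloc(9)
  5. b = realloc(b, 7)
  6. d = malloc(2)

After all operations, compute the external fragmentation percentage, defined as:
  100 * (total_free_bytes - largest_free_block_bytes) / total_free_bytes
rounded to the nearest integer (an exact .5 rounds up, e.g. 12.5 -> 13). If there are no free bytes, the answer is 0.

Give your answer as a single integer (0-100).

Op 1: a = malloc(4) -> a = 0; heap: [0-3 ALLOC][4-41 FREE]
Op 2: a = realloc(a, 10) -> a = 0; heap: [0-9 ALLOC][10-41 FREE]
Op 3: b = malloc(13) -> b = 10; heap: [0-9 ALLOC][10-22 ALLOC][23-41 FREE]
Op 4: c = malloc(9) -> c = 23; heap: [0-9 ALLOC][10-22 ALLOC][23-31 ALLOC][32-41 FREE]
Op 5: b = realloc(b, 7) -> b = 10; heap: [0-9 ALLOC][10-16 ALLOC][17-22 FREE][23-31 ALLOC][32-41 FREE]
Op 6: d = malloc(2) -> d = 17; heap: [0-9 ALLOC][10-16 ALLOC][17-18 ALLOC][19-22 FREE][23-31 ALLOC][32-41 FREE]
Free blocks: [4 10] total_free=14 largest=10 -> 100*(14-10)/14 = 400/14 ≈ 28.571 -> rounds to 29

Answer: 29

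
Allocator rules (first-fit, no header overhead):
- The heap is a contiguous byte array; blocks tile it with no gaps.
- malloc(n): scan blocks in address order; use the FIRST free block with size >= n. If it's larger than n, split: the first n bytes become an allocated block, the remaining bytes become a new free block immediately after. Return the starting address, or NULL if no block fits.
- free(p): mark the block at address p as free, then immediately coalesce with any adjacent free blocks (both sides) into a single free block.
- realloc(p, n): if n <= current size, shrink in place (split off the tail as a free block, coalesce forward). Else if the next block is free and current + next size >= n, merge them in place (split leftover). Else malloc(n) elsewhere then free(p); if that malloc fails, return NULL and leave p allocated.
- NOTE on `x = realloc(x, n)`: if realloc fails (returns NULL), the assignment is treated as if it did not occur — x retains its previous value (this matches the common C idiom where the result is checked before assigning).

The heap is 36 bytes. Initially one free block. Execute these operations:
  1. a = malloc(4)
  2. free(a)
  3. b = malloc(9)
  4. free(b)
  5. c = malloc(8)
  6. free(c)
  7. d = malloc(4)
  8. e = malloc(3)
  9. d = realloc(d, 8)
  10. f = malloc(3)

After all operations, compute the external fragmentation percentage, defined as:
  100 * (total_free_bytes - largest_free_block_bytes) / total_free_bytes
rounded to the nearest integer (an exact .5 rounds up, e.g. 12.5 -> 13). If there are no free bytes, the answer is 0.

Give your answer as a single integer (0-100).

Op 1: a = malloc(4) -> a = 0; heap: [0-3 ALLOC][4-35 FREE]
Op 2: free(a) -> (freed a); heap: [0-35 FREE]
Op 3: b = malloc(9) -> b = 0; heap: [0-8 ALLOC][9-35 FREE]
Op 4: free(b) -> (freed b); heap: [0-35 FREE]
Op 5: c = malloc(8) -> c = 0; heap: [0-7 ALLOC][8-35 FREE]
Op 6: free(c) -> (freed c); heap: [0-35 FREE]
Op 7: d = malloc(4) -> d = 0; heap: [0-3 ALLOC][4-35 FREE]
Op 8: e = malloc(3) -> e = 4; heap: [0-3 ALLOC][4-6 ALLOC][7-35 FREE]
Op 9: d = realloc(d, 8) -> d = 7; heap: [0-3 FREE][4-6 ALLOC][7-14 ALLOC][15-35 FREE]
Op 10: f = malloc(3) -> f = 0; heap: [0-2 ALLOC][3-3 FREE][4-6 ALLOC][7-14 ALLOC][15-35 FREE]
Free blocks: [1 21] total_free=22 largest=21 -> 100*(22-21)/22 = 100/22 ≈ 4.545 -> rounds to 5

Answer: 5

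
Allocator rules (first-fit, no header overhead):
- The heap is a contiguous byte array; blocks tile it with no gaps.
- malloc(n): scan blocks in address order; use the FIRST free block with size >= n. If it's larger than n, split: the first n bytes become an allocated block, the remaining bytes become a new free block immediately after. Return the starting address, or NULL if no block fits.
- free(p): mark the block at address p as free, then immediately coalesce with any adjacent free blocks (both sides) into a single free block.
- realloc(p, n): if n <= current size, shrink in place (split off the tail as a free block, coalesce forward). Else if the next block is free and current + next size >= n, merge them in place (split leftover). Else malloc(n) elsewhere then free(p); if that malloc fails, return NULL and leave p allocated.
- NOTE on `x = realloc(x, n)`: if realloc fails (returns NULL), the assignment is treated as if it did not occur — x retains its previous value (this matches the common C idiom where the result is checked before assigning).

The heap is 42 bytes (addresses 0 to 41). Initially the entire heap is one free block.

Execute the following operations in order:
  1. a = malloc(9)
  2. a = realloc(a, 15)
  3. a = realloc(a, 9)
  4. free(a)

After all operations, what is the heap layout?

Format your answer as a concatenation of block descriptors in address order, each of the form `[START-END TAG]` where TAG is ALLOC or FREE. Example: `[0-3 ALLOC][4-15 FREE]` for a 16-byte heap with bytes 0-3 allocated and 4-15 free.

Op 1: a = malloc(9) -> a = 0; heap: [0-8 ALLOC][9-41 FREE]
Op 2: a = realloc(a, 15) -> a = 0; heap: [0-14 ALLOC][15-41 FREE]
Op 3: a = realloc(a, 9) -> a = 0; heap: [0-8 ALLOC][9-41 FREE]
Op 4: free(a) -> (freed a); heap: [0-41 FREE]

Answer: [0-41 FREE]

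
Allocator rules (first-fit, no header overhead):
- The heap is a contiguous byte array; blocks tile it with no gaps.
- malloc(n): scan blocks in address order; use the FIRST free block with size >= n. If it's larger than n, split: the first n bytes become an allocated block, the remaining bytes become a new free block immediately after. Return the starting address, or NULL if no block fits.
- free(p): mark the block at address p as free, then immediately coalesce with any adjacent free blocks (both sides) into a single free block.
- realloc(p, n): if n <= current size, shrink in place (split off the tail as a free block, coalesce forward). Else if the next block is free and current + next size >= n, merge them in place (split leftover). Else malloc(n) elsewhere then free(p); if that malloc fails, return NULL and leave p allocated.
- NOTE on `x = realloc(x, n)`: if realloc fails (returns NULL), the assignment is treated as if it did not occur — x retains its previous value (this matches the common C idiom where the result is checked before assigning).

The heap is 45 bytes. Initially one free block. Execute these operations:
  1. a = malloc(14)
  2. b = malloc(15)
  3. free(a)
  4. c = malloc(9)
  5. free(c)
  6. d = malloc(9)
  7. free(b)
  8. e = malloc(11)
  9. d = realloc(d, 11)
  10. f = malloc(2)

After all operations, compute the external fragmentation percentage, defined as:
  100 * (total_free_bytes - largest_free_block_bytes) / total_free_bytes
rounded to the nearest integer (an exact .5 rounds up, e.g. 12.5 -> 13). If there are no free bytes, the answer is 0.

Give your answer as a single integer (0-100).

Op 1: a = malloc(14) -> a = 0; heap: [0-13 ALLOC][14-44 FREE]
Op 2: b = malloc(15) -> b = 14; heap: [0-13 ALLOC][14-28 ALLOC][29-44 FREE]
Op 3: free(a) -> (freed a); heap: [0-13 FREE][14-28 ALLOC][29-44 FREE]
Op 4: c = malloc(9) -> c = 0; heap: [0-8 ALLOC][9-13 FREE][14-28 ALLOC][29-44 FREE]
Op 5: free(c) -> (freed c); heap: [0-13 FREE][14-28 ALLOC][29-44 FREE]
Op 6: d = malloc(9) -> d = 0; heap: [0-8 ALLOC][9-13 FREE][14-28 ALLOC][29-44 FREE]
Op 7: free(b) -> (freed b); heap: [0-8 ALLOC][9-44 FREE]
Op 8: e = malloc(11) -> e = 9; heap: [0-8 ALLOC][9-19 ALLOC][20-44 FREE]
Op 9: d = realloc(d, 11) -> d = 20; heap: [0-8 FREE][9-19 ALLOC][20-30 ALLOC][31-44 FREE]
Op 10: f = malloc(2) -> f = 0; heap: [0-1 ALLOC][2-8 FREE][9-19 ALLOC][20-30 ALLOC][31-44 FREE]
Free blocks: [7 14] total_free=21 largest=14 -> 100*(21-14)/21 = 700/21 ≈ 33.333 -> rounds to 33

Answer: 33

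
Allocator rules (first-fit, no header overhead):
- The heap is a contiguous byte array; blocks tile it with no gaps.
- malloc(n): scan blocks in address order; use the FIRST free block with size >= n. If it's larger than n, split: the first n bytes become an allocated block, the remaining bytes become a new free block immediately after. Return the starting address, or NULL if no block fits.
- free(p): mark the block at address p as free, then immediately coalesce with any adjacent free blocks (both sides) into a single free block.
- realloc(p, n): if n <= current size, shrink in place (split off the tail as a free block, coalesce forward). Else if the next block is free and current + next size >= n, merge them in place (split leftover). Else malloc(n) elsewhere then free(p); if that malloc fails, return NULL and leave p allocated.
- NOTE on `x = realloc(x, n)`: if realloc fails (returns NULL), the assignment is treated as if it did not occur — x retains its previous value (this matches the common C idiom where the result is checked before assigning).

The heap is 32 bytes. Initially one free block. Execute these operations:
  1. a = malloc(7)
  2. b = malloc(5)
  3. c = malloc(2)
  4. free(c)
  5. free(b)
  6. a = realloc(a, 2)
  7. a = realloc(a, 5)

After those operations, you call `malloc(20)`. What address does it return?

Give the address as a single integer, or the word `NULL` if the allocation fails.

Op 1: a = malloc(7) -> a = 0; heap: [0-6 ALLOC][7-31 FREE]
Op 2: b = malloc(5) -> b = 7; heap: [0-6 ALLOC][7-11 ALLOC][12-31 FREE]
Op 3: c = malloc(2) -> c = 12; heap: [0-6 ALLOC][7-11 ALLOC][12-13 ALLOC][14-31 FREE]
Op 4: free(c) -> (freed c); heap: [0-6 ALLOC][7-11 ALLOC][12-31 FREE]
Op 5: free(b) -> (freed b); heap: [0-6 ALLOC][7-31 FREE]
Op 6: a = realloc(a, 2) -> a = 0; heap: [0-1 ALLOC][2-31 FREE]
Op 7: a = realloc(a, 5) -> a = 0; heap: [0-4 ALLOC][5-31 FREE]
malloc(20): first-fit scan over [0-4 ALLOC][5-31 FREE] -> 5

Answer: 5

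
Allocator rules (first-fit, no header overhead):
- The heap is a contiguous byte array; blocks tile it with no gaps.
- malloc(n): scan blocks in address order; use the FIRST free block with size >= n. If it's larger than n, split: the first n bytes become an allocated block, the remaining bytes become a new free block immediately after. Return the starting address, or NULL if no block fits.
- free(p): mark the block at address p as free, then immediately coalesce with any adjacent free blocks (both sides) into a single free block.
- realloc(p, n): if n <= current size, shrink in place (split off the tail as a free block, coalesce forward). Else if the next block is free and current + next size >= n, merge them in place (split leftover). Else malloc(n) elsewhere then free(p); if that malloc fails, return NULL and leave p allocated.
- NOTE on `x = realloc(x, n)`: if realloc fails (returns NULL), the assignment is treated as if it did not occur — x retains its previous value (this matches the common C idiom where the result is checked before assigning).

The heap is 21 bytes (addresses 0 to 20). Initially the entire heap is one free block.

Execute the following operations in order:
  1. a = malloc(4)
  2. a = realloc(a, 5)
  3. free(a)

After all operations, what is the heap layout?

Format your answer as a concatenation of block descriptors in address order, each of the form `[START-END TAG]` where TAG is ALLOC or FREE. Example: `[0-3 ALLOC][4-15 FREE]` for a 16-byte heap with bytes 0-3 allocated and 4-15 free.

Answer: [0-20 FREE]

Derivation:
Op 1: a = malloc(4) -> a = 0; heap: [0-3 ALLOC][4-20 FREE]
Op 2: a = realloc(a, 5) -> a = 0; heap: [0-4 ALLOC][5-20 FREE]
Op 3: free(a) -> (freed a); heap: [0-20 FREE]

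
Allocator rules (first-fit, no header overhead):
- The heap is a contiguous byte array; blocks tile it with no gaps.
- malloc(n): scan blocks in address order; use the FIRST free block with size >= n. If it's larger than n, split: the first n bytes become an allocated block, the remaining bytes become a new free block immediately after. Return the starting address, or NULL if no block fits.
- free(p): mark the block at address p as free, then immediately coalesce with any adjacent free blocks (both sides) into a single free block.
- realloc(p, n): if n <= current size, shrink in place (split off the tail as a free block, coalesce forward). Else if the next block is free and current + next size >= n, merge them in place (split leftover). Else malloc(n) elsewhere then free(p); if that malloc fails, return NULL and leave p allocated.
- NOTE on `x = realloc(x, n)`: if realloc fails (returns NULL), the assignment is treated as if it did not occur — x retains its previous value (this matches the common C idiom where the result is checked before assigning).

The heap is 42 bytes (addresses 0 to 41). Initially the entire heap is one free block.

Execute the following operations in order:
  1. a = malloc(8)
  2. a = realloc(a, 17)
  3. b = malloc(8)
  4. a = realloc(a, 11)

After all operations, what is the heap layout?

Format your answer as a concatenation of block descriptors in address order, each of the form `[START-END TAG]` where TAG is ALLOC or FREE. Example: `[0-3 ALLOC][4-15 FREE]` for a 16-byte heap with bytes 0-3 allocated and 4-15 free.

Op 1: a = malloc(8) -> a = 0; heap: [0-7 ALLOC][8-41 FREE]
Op 2: a = realloc(a, 17) -> a = 0; heap: [0-16 ALLOC][17-41 FREE]
Op 3: b = malloc(8) -> b = 17; heap: [0-16 ALLOC][17-24 ALLOC][25-41 FREE]
Op 4: a = realloc(a, 11) -> a = 0; heap: [0-10 ALLOC][11-16 FREE][17-24 ALLOC][25-41 FREE]

Answer: [0-10 ALLOC][11-16 FREE][17-24 ALLOC][25-41 FREE]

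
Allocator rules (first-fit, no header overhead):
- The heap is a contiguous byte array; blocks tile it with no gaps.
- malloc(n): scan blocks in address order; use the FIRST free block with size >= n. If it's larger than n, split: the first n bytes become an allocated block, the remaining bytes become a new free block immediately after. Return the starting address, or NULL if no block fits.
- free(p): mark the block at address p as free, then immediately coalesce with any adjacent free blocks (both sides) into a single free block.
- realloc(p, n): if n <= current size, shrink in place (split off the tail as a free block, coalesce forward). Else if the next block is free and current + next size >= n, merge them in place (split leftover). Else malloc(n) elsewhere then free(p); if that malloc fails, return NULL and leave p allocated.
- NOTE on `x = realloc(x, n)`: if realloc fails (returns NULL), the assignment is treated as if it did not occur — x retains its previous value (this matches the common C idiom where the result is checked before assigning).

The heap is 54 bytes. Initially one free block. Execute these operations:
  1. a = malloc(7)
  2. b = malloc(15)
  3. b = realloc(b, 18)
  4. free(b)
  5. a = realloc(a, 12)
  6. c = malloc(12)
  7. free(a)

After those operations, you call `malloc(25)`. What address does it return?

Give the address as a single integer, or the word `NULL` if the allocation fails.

Op 1: a = malloc(7) -> a = 0; heap: [0-6 ALLOC][7-53 FREE]
Op 2: b = malloc(15) -> b = 7; heap: [0-6 ALLOC][7-21 ALLOC][22-53 FREE]
Op 3: b = realloc(b, 18) -> b = 7; heap: [0-6 ALLOC][7-24 ALLOC][25-53 FREE]
Op 4: free(b) -> (freed b); heap: [0-6 ALLOC][7-53 FREE]
Op 5: a = realloc(a, 12) -> a = 0; heap: [0-11 ALLOC][12-53 FREE]
Op 6: c = malloc(12) -> c = 12; heap: [0-11 ALLOC][12-23 ALLOC][24-53 FREE]
Op 7: free(a) -> (freed a); heap: [0-11 FREE][12-23 ALLOC][24-53 FREE]
malloc(25): first-fit scan over [0-11 FREE][12-23 ALLOC][24-53 FREE] -> 24

Answer: 24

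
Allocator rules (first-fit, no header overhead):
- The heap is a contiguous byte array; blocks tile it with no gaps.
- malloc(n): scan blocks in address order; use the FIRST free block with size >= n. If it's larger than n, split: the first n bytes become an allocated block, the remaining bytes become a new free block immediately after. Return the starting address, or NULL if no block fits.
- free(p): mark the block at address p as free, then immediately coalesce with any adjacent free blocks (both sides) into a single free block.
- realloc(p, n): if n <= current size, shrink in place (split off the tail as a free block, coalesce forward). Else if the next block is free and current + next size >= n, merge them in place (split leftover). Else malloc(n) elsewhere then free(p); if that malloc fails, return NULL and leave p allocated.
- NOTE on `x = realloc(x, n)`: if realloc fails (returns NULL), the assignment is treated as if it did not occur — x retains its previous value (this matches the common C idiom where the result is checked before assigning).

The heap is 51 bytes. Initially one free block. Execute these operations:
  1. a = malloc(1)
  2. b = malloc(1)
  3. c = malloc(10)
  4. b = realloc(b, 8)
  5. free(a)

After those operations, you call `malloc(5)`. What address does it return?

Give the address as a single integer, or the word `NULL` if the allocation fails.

Op 1: a = malloc(1) -> a = 0; heap: [0-0 ALLOC][1-50 FREE]
Op 2: b = malloc(1) -> b = 1; heap: [0-0 ALLOC][1-1 ALLOC][2-50 FREE]
Op 3: c = malloc(10) -> c = 2; heap: [0-0 ALLOC][1-1 ALLOC][2-11 ALLOC][12-50 FREE]
Op 4: b = realloc(b, 8) -> b = 12; heap: [0-0 ALLOC][1-1 FREE][2-11 ALLOC][12-19 ALLOC][20-50 FREE]
Op 5: free(a) -> (freed a); heap: [0-1 FREE][2-11 ALLOC][12-19 ALLOC][20-50 FREE]
malloc(5): first-fit scan over [0-1 FREE][2-11 ALLOC][12-19 ALLOC][20-50 FREE] -> 20

Answer: 20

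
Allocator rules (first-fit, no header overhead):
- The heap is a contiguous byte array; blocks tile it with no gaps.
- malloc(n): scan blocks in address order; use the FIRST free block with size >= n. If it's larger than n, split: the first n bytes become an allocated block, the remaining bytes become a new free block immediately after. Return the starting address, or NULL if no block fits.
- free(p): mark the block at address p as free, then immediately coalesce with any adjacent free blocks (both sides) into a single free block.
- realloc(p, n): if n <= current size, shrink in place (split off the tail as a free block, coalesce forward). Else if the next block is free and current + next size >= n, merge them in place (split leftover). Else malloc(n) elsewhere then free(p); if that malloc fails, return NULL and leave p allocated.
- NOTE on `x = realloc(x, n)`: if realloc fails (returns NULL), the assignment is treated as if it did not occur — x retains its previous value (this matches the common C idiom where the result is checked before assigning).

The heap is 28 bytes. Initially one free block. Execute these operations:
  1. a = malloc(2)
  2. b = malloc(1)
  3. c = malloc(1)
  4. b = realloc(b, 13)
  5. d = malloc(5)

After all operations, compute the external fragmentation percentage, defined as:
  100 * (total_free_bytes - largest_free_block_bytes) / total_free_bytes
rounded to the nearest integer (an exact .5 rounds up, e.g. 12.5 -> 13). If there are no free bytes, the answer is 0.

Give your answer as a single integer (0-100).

Op 1: a = malloc(2) -> a = 0; heap: [0-1 ALLOC][2-27 FREE]
Op 2: b = malloc(1) -> b = 2; heap: [0-1 ALLOC][2-2 ALLOC][3-27 FREE]
Op 3: c = malloc(1) -> c = 3; heap: [0-1 ALLOC][2-2 ALLOC][3-3 ALLOC][4-27 FREE]
Op 4: b = realloc(b, 13) -> b = 4; heap: [0-1 ALLOC][2-2 FREE][3-3 ALLOC][4-16 ALLOC][17-27 FREE]
Op 5: d = malloc(5) -> d = 17; heap: [0-1 ALLOC][2-2 FREE][3-3 ALLOC][4-16 ALLOC][17-21 ALLOC][22-27 FREE]
Free blocks: [1 6] total_free=7 largest=6 -> 100*(7-6)/7 = 100/7 ≈ 14.286 -> rounds to 14

Answer: 14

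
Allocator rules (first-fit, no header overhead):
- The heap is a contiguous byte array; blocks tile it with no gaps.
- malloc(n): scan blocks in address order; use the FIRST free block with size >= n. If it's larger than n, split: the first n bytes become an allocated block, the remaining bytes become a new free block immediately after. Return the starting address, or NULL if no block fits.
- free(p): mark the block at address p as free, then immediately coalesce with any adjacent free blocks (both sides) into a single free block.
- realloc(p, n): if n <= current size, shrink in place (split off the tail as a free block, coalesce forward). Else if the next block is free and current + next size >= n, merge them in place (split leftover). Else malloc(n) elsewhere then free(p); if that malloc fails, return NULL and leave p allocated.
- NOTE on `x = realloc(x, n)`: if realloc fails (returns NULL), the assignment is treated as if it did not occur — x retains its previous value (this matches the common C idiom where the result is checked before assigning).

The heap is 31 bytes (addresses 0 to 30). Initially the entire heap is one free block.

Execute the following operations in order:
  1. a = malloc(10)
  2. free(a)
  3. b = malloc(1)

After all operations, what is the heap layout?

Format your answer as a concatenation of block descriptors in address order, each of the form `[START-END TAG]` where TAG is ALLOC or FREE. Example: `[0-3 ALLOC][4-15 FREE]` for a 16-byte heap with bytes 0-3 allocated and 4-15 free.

Op 1: a = malloc(10) -> a = 0; heap: [0-9 ALLOC][10-30 FREE]
Op 2: free(a) -> (freed a); heap: [0-30 FREE]
Op 3: b = malloc(1) -> b = 0; heap: [0-0 ALLOC][1-30 FREE]

Answer: [0-0 ALLOC][1-30 FREE]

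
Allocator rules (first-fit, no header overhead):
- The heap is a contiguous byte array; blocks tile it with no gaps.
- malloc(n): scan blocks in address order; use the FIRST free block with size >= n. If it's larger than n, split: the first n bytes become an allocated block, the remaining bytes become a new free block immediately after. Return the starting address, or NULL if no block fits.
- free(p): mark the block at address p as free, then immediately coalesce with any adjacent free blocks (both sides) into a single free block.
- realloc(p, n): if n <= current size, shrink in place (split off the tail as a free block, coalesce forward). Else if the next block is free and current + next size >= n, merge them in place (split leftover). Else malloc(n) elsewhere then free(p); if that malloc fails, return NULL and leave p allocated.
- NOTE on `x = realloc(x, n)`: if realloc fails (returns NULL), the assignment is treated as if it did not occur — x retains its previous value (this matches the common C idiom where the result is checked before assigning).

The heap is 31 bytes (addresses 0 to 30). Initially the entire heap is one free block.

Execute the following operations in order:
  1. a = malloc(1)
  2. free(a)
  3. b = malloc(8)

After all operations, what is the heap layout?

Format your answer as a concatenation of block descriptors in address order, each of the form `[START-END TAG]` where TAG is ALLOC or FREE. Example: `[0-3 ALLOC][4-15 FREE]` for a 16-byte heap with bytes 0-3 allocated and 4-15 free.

Op 1: a = malloc(1) -> a = 0; heap: [0-0 ALLOC][1-30 FREE]
Op 2: free(a) -> (freed a); heap: [0-30 FREE]
Op 3: b = malloc(8) -> b = 0; heap: [0-7 ALLOC][8-30 FREE]

Answer: [0-7 ALLOC][8-30 FREE]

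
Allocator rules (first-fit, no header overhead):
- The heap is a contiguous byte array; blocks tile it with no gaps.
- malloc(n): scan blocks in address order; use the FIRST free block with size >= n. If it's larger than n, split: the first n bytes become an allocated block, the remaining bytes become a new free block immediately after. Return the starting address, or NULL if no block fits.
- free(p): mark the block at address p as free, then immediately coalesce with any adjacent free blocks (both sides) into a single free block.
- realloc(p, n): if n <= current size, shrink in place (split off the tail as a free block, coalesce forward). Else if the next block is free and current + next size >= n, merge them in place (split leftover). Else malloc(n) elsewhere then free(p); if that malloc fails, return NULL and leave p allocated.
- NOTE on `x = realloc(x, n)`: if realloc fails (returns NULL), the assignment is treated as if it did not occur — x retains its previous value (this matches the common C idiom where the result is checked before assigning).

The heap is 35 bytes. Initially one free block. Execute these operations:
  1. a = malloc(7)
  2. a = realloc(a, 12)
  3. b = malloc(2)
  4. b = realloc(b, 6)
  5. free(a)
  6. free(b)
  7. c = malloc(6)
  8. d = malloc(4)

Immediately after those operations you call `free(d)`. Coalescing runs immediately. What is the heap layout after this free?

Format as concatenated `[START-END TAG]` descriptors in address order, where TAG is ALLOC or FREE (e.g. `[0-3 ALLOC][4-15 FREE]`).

Answer: [0-5 ALLOC][6-34 FREE]

Derivation:
Op 1: a = malloc(7) -> a = 0; heap: [0-6 ALLOC][7-34 FREE]
Op 2: a = realloc(a, 12) -> a = 0; heap: [0-11 ALLOC][12-34 FREE]
Op 3: b = malloc(2) -> b = 12; heap: [0-11 ALLOC][12-13 ALLOC][14-34 FREE]
Op 4: b = realloc(b, 6) -> b = 12; heap: [0-11 ALLOC][12-17 ALLOC][18-34 FREE]
Op 5: free(a) -> (freed a); heap: [0-11 FREE][12-17 ALLOC][18-34 FREE]
Op 6: free(b) -> (freed b); heap: [0-34 FREE]
Op 7: c = malloc(6) -> c = 0; heap: [0-5 ALLOC][6-34 FREE]
Op 8: d = malloc(4) -> d = 6; heap: [0-5 ALLOC][6-9 ALLOC][10-34 FREE]
free(d): d = 6 -> block [6-9 ALLOC]; mark free, coalesce with adjacent free neighbors -> [0-5 ALLOC][6-34 FREE]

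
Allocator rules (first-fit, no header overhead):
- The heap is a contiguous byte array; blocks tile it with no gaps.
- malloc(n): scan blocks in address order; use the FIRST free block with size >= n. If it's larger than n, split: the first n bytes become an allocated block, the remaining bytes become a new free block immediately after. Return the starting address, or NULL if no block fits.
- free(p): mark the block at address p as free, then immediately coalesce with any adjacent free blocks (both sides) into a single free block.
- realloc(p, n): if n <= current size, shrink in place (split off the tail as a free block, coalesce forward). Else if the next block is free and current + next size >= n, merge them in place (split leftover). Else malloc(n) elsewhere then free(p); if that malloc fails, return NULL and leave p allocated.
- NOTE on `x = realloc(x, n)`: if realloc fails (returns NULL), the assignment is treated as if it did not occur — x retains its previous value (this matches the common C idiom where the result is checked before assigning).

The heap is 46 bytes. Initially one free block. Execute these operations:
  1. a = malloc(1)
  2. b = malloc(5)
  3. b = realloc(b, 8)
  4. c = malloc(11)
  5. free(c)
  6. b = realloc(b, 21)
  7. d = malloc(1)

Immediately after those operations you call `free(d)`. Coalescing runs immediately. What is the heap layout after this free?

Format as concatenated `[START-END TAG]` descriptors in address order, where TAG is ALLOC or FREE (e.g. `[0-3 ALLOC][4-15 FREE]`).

Op 1: a = malloc(1) -> a = 0; heap: [0-0 ALLOC][1-45 FREE]
Op 2: b = malloc(5) -> b = 1; heap: [0-0 ALLOC][1-5 ALLOC][6-45 FREE]
Op 3: b = realloc(b, 8) -> b = 1; heap: [0-0 ALLOC][1-8 ALLOC][9-45 FREE]
Op 4: c = malloc(11) -> c = 9; heap: [0-0 ALLOC][1-8 ALLOC][9-19 ALLOC][20-45 FREE]
Op 5: free(c) -> (freed c); heap: [0-0 ALLOC][1-8 ALLOC][9-45 FREE]
Op 6: b = realloc(b, 21) -> b = 1; heap: [0-0 ALLOC][1-21 ALLOC][22-45 FREE]
Op 7: d = malloc(1) -> d = 22; heap: [0-0 ALLOC][1-21 ALLOC][22-22 ALLOC][23-45 FREE]
free(d): d = 22 -> block [22-22 ALLOC]; mark free, coalesce with adjacent free neighbors -> [0-0 ALLOC][1-21 ALLOC][22-45 FREE]

Answer: [0-0 ALLOC][1-21 ALLOC][22-45 FREE]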